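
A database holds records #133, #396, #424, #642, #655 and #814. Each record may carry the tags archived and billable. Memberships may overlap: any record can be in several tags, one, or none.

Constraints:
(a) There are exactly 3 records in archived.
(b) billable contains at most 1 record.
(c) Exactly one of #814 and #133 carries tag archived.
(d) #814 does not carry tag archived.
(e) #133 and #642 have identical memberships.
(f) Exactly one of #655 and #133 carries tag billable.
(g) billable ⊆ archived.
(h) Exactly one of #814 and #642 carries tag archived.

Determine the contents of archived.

From (d): #814 ∉ archived.
(c) (exactly one): #133 ∈ archived.
(e): #642 matches #133: #642 ∈ archived.
(g) contrapositive: #814 ∉ billable.
Suppose #396 ∈ archived: no assignment then satisfies all the clues, so #396 ∉ archived.

archived = {#133, #642, #655}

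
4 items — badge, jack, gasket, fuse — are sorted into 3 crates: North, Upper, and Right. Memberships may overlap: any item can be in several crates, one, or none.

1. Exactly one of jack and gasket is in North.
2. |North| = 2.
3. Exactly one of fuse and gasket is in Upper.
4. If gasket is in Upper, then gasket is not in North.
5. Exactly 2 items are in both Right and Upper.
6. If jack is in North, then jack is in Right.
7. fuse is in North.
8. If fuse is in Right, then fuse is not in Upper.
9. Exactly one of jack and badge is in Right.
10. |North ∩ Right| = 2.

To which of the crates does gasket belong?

gasket: Right, Upper

From (7): fuse ∈ North.
Suppose gasket ∈ North: no assignment then satisfies all the clues, so gasket ∉ North.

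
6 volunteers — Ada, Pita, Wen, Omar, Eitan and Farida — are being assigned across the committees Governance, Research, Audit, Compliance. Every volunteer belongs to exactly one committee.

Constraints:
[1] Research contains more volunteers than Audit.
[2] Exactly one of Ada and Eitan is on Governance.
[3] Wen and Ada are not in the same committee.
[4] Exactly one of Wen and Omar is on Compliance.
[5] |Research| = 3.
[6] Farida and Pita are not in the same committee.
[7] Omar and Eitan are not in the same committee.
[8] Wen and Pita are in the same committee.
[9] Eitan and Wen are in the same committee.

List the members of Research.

Research = {Eitan, Pita, Wen}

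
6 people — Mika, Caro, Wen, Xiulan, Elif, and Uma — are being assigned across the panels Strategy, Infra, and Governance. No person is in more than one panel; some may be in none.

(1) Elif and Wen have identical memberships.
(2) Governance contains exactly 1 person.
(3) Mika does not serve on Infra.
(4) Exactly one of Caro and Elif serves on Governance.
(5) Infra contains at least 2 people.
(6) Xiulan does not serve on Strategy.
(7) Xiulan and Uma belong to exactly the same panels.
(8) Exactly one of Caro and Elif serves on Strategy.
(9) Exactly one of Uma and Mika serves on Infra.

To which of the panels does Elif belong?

Elif: Strategy

From (3): Mika ∉ Infra.
From (6): Xiulan ∉ Strategy.
(7): Uma matches Xiulan: Uma ∉ Strategy.
(9) (exactly one): Uma ∈ Infra.
(7): Xiulan matches Uma: Xiulan ∈ Infra.
Suppose Elif ∉ Strategy: no assignment then satisfies all the clues, so Elif ∈ Strategy.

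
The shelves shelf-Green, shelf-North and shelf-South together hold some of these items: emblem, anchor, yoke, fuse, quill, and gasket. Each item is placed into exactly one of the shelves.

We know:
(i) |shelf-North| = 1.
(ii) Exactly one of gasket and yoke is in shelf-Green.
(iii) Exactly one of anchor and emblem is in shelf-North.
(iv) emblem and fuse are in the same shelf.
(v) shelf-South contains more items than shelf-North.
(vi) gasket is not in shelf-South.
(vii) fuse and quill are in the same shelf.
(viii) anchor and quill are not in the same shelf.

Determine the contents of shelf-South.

shelf-South = {emblem, fuse, quill, yoke}

From (vi): gasket ∉ shelf-South.
Suppose emblem ∉ shelf-South: no assignment then satisfies all the clues, so emblem ∈ shelf-South.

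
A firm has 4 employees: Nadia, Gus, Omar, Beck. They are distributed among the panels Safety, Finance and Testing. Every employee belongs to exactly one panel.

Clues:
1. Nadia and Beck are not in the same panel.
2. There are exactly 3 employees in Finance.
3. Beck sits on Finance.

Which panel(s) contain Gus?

Gus: Finance

From (3): Beck ∈ Finance.
(1): Nadia ∉ Finance.
(2): only 3 candidates remain for Finance, so all are in.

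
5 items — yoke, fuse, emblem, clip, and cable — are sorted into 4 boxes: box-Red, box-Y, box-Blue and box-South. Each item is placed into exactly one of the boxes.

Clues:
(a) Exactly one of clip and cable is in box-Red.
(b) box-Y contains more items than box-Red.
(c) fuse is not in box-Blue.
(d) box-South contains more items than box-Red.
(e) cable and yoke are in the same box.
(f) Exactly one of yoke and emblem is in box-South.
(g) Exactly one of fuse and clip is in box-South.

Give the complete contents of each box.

box-Red = {clip}; box-Y = {cable, yoke}; box-Blue = {}; box-South = {emblem, fuse}

From (c): fuse ∉ box-Blue.
Suppose yoke ∈ box-Red: no assignment then satisfies all the clues, so yoke ∉ box-Red.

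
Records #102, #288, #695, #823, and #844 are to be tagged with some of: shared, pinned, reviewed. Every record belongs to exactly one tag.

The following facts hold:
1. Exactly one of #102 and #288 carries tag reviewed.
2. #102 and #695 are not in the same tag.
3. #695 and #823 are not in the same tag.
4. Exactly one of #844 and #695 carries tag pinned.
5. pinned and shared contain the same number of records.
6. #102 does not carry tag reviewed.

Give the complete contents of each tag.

shared = {#102}; pinned = {#695}; reviewed = {#288, #823, #844}

From (6): #102 ∉ reviewed.
(1) (exactly one): #288 ∈ reviewed.
Suppose #102 ∉ shared: no assignment then satisfies all the clues, so #102 ∈ shared.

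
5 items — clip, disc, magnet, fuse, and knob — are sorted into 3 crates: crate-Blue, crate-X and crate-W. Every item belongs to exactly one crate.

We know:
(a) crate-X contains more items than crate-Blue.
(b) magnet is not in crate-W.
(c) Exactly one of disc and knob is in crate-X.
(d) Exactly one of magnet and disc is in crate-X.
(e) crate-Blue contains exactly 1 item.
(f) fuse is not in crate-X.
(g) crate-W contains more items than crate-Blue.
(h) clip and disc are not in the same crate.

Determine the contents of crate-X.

crate-X = {knob, magnet}

From (b): magnet ∉ crate-W.
From (f): fuse ∉ crate-X.
Suppose clip ∈ crate-X: no assignment then satisfies all the clues, so clip ∉ crate-X.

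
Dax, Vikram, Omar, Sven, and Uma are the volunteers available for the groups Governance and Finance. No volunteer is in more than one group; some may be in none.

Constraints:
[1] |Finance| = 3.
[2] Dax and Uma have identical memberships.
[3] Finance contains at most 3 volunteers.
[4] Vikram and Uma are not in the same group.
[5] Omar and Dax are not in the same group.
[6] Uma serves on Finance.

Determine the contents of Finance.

From (6): Uma ∈ Finance.
(2): Dax matches Uma: Dax ∉ Governance.
(2): Dax matches Uma: Dax ∈ Finance.
(4): Vikram ∉ Finance.
(5): Omar ∉ Finance.
(1): only 3 candidates remain for Finance, so all are in.

Finance = {Dax, Sven, Uma}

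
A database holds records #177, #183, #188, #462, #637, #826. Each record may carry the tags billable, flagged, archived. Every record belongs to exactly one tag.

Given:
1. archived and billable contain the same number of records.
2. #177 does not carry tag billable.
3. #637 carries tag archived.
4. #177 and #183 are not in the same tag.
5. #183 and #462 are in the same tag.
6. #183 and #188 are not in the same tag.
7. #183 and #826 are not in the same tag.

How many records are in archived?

2

From (2): #177 ∉ billable.
From (3): #637 ∈ archived.
Suppose #183 ∈ archived: no assignment then satisfies all the clues, so #183 ∉ archived.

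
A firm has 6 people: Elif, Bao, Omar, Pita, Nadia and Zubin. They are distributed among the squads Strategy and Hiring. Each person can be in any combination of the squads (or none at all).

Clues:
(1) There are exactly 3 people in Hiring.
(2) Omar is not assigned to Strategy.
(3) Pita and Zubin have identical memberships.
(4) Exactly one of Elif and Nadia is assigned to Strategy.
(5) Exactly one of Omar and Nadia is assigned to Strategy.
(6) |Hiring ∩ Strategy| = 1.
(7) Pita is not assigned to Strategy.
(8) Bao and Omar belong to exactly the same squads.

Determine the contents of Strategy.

From (2): Omar ∉ Strategy.
From (7): Pita ∉ Strategy.
(3): Zubin matches Pita: Zubin ∉ Strategy.
(5) (exactly one): Nadia ∈ Strategy.
(8): Bao matches Omar: Bao ∉ Strategy.
(4) (exactly one): Elif ∉ Strategy.

Strategy = {Nadia}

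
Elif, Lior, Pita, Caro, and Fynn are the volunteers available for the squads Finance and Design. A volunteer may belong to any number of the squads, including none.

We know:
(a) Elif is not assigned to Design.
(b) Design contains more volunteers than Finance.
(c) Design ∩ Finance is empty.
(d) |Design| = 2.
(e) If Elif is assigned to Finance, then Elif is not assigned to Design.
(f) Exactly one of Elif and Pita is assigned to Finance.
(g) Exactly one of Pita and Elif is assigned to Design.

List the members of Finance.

Finance = {Elif}

From (a): Elif ∉ Design.
(g) (exactly one): Pita ∈ Design.
(c) (disjoint): Pita ∉ Finance.
(f) (exactly one): Elif ∈ Finance.
Suppose Lior ∈ Finance: no assignment then satisfies all the clues, so Lior ∉ Finance.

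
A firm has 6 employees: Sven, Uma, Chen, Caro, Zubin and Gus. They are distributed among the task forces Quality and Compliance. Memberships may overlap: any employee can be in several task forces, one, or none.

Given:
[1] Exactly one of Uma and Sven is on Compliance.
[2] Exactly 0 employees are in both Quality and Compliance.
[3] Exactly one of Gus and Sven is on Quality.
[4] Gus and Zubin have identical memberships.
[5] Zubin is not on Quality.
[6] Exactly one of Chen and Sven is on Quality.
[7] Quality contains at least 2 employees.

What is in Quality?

Quality = {Caro, Sven}

From (5): Zubin ∉ Quality.
(4): Gus matches Zubin: Gus ∉ Quality.
(3) (exactly one): Sven ∈ Quality.
(6) (exactly one): Chen ∉ Quality.
Suppose Uma ∈ Quality: no assignment then satisfies all the clues, so Uma ∉ Quality.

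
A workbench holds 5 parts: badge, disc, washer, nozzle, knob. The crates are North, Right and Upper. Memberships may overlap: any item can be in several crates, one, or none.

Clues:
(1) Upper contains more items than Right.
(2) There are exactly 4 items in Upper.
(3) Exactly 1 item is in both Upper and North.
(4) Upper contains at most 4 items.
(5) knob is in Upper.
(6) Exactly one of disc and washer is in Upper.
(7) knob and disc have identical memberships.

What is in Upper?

Upper = {badge, disc, knob, nozzle}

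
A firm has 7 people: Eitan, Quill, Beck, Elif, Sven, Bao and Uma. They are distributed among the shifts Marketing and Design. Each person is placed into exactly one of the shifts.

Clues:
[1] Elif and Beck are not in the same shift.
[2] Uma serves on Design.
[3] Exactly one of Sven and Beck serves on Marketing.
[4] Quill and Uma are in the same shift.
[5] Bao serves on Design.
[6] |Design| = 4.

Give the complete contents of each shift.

Marketing = {Eitan, Elif, Sven}; Design = {Bao, Beck, Quill, Uma}

From (2): Uma ∈ Design.
From (5): Bao ∈ Design.
(4): Quill matches Uma: Quill ∉ Marketing.
(4): Quill matches Uma: Quill ∈ Design.
Suppose Eitan ∉ Marketing: no assignment then satisfies all the clues, so Eitan ∈ Marketing.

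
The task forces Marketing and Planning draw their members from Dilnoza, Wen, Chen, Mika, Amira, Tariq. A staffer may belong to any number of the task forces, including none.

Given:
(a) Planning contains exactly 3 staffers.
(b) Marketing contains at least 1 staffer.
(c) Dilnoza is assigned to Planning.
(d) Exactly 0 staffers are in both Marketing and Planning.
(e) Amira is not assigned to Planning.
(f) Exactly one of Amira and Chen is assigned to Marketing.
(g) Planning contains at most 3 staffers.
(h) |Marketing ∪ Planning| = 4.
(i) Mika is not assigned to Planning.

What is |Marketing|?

1

From (c): Dilnoza ∈ Planning.
From (e): Amira ∉ Planning.
From (i): Mika ∉ Planning.
Suppose Dilnoza ∈ Marketing: no assignment then satisfies all the clues, so Dilnoza ∉ Marketing.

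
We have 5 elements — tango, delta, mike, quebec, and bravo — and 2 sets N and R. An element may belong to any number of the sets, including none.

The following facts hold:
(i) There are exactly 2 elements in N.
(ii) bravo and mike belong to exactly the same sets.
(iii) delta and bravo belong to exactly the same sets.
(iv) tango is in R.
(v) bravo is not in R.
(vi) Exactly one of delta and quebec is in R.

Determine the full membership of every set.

N = {quebec, tango}; R = {quebec, tango}

From (iv): tango ∈ R.
From (v): bravo ∉ R.
(ii): mike matches bravo: mike ∉ R.
(iii): delta matches bravo: delta ∉ R.
(vi) (exactly one): quebec ∈ R.
Suppose tango ∉ N: no assignment then satisfies all the clues, so tango ∈ N.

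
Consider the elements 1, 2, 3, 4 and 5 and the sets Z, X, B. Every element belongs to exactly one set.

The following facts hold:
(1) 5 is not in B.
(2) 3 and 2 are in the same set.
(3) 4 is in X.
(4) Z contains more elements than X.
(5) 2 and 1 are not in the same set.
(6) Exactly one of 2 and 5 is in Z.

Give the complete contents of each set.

From (1): 5 ∉ B.
From (3): 4 ∈ X.
Suppose 1 ∉ Z: no assignment then satisfies all the clues, so 1 ∈ Z.

Z = {1, 5}; X = {4}; B = {2, 3}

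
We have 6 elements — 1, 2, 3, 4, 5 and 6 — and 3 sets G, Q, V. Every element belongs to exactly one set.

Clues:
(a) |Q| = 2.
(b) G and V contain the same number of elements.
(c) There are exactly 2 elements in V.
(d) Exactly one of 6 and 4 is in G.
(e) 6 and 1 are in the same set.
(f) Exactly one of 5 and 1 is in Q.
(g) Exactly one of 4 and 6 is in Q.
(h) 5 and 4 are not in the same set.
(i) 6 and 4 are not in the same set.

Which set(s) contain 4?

4: G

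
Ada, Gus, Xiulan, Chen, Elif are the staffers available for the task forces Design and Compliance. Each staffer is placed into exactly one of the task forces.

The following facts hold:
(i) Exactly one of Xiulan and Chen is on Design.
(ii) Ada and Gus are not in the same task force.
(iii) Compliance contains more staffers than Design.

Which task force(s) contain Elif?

Elif: Compliance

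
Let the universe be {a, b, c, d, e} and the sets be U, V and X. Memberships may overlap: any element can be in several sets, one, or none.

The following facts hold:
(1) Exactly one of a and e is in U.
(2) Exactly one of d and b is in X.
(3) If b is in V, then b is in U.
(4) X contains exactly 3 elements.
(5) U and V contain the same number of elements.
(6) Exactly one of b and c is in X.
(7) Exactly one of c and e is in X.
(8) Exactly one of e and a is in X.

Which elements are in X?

X = {a, c, d}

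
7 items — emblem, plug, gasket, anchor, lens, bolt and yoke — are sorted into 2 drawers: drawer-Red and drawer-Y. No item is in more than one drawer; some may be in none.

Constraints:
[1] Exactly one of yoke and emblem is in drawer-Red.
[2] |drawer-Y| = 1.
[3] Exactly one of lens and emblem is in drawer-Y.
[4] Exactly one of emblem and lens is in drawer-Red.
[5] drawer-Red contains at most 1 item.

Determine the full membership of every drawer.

drawer-Red = {emblem}; drawer-Y = {lens}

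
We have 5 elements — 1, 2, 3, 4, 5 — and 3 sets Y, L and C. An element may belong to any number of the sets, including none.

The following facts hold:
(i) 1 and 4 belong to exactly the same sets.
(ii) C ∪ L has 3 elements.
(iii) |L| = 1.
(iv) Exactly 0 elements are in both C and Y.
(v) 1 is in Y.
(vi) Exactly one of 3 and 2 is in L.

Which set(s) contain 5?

5: C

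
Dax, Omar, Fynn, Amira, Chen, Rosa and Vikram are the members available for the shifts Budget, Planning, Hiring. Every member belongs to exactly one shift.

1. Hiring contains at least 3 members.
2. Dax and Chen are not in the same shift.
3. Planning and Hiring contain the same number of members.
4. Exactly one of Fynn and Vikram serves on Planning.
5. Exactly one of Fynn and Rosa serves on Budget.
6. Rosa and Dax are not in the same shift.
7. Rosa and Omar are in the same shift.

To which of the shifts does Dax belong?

Dax: Planning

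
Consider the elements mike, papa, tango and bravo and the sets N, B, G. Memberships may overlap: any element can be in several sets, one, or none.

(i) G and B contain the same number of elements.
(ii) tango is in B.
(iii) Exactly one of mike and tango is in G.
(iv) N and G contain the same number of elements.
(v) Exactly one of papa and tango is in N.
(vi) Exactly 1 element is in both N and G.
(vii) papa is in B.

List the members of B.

From (ii): tango ∈ B.
From (vii): papa ∈ B.
Suppose mike ∈ B: no assignment then satisfies all the clues, so mike ∉ B.

B = {papa, tango}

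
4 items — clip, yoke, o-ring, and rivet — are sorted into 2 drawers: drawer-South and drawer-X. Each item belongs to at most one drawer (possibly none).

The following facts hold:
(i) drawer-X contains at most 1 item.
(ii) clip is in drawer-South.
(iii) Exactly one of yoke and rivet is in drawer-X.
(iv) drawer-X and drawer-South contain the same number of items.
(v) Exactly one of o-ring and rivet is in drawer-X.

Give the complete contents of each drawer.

drawer-South = {clip}; drawer-X = {rivet}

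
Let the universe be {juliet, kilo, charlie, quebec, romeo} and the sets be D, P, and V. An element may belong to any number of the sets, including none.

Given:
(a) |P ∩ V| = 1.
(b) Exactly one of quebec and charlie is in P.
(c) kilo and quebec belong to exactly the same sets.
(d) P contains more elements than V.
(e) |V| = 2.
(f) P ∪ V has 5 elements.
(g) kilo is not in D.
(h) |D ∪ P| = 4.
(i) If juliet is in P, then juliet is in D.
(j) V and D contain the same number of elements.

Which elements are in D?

D = {juliet, romeo}

From (g): kilo ∉ D.
(c): quebec matches kilo: quebec ∉ D.
Suppose juliet ∉ D: no assignment then satisfies all the clues, so juliet ∈ D.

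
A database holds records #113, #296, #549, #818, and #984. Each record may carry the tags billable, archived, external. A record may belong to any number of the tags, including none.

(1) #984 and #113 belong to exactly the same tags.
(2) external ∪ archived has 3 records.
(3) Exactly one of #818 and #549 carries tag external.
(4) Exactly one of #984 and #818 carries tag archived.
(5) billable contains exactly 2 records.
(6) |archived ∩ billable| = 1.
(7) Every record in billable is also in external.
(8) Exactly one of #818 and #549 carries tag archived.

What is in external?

external = {#296, #549}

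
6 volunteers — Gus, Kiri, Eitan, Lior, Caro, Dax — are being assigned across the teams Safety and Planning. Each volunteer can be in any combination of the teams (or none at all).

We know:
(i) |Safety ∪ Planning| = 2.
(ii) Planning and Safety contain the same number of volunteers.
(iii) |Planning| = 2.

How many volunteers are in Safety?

2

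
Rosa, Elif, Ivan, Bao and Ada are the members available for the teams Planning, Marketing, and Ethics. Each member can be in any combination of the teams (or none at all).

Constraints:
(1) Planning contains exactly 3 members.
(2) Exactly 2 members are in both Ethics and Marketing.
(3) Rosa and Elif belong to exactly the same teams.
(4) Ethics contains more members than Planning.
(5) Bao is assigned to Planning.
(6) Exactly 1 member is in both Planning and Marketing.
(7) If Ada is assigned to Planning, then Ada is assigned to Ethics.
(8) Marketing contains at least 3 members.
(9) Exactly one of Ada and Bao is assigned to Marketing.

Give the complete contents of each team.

Planning = {Ada, Bao, Ivan}; Marketing = {Bao, Elif, Rosa}; Ethics = {Ada, Elif, Ivan, Rosa}

From (5): Bao ∈ Planning.
Suppose Rosa ∈ Planning: no assignment then satisfies all the clues, so Rosa ∉ Planning.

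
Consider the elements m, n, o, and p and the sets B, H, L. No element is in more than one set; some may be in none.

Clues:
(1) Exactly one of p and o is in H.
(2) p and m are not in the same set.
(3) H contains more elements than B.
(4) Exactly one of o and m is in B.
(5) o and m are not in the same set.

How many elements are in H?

2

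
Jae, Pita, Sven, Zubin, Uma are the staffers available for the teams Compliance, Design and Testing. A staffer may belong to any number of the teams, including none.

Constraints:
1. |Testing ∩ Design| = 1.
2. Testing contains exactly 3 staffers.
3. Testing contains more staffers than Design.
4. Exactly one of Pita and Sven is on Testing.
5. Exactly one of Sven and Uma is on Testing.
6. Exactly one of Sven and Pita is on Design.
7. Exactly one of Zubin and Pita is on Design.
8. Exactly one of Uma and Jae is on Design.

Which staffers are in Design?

Design = {Jae, Pita}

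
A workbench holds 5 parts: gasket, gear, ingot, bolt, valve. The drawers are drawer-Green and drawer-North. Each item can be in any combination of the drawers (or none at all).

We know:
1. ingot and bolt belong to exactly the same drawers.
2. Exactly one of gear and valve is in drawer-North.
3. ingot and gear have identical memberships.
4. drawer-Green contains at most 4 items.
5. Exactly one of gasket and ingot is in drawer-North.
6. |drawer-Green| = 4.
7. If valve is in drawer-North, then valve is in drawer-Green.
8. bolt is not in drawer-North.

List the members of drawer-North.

From (8): bolt ∉ drawer-North.
(1): ingot matches bolt: ingot ∉ drawer-North.
(3): gear matches ingot: gear ∉ drawer-North.
(5) (exactly one): gasket ∈ drawer-North.
(2) (exactly one): valve ∈ drawer-North.
(7): valve ∈ drawer-Green.

drawer-North = {gasket, valve}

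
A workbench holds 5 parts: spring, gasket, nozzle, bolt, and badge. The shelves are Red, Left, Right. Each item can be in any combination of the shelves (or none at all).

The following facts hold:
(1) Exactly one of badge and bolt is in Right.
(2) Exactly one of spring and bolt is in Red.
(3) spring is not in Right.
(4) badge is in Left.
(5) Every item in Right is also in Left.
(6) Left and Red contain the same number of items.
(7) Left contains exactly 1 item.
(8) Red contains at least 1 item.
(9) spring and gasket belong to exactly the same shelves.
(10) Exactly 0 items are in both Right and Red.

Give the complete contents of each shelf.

Red = {bolt}; Left = {badge}; Right = {badge}

From (3): spring ∉ Right.
From (4): badge ∈ Left.
(7): Left already has 1, so the rest are out.
(9): gasket matches spring: gasket ∉ Right.
(5) contrapositive: nozzle ∉ Right.
(5) contrapositive: bolt ∉ Right.
(1) (exactly one): badge ∈ Right.
Suppose spring ∈ Red: no assignment then satisfies all the clues, so spring ∉ Red.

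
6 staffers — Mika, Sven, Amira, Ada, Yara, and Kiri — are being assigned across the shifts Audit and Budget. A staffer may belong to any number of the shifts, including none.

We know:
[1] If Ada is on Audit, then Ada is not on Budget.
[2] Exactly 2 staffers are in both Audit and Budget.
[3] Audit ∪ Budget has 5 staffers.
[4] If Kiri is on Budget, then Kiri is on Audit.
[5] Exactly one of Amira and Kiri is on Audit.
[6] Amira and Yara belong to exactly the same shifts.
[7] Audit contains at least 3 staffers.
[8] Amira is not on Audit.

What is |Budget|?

4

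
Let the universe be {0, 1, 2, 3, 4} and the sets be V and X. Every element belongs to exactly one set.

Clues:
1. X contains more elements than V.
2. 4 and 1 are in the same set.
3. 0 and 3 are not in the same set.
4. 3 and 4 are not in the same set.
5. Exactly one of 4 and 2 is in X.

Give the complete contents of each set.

V = {2, 3}; X = {0, 1, 4}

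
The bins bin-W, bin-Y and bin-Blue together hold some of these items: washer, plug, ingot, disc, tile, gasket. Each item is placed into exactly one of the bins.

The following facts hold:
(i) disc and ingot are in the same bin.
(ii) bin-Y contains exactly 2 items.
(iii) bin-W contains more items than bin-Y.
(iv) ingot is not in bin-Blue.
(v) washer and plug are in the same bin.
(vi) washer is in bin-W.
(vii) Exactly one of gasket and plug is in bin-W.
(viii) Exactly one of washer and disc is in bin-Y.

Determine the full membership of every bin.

From (iv): ingot ∉ bin-Blue.
From (vi): washer ∈ bin-W.
(i): disc matches ingot: disc ∉ bin-Blue.
(v): plug matches washer: plug ∈ bin-W.
(vii) (exactly one): gasket ∉ bin-W.
(viii) (exactly one): disc ∈ bin-Y.
(i): ingot matches disc: ingot ∉ bin-W.
(i): ingot matches disc: ingot ∈ bin-Y.
(ii): bin-Y already has 2, so the rest are out.
Only one bin left: gasket ∈ bin-Blue.
Suppose tile ∉ bin-W: no assignment then satisfies all the clues, so tile ∈ bin-W.

bin-W = {plug, tile, washer}; bin-Y = {disc, ingot}; bin-Blue = {gasket}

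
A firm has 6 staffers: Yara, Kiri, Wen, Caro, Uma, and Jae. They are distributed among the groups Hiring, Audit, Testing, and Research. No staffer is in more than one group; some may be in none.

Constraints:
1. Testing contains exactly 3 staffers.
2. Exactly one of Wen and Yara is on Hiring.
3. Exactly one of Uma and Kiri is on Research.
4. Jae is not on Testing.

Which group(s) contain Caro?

Caro: Testing

From (4): Jae ∉ Testing.
Suppose Caro ∈ Hiring: no assignment then satisfies all the clues, so Caro ∉ Hiring.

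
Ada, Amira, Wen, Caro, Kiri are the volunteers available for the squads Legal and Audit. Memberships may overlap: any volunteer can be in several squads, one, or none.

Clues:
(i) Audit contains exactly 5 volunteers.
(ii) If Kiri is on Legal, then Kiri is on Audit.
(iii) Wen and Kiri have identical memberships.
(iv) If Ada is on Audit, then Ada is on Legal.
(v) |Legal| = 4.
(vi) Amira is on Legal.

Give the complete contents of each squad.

From (vi): Amira ∈ Legal.
(i): only 5 candidates remain for Audit, so all are in.
(iv): Ada ∈ Legal.
Suppose Wen ∉ Legal: no assignment then satisfies all the clues, so Wen ∈ Legal.

Legal = {Ada, Amira, Kiri, Wen}; Audit = {Ada, Amira, Caro, Kiri, Wen}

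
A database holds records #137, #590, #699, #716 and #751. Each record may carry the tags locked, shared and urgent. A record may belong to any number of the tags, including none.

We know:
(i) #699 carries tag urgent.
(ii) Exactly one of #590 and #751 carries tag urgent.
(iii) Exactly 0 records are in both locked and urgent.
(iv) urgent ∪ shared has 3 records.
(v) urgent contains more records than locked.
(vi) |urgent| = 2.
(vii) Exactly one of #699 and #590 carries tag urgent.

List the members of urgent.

urgent = {#699, #751}

From (i): #699 ∈ urgent.
(vii) (exactly one): #590 ∉ urgent.
(ii) (exactly one): #751 ∈ urgent.
(vi): urgent already has 2, so the rest are out.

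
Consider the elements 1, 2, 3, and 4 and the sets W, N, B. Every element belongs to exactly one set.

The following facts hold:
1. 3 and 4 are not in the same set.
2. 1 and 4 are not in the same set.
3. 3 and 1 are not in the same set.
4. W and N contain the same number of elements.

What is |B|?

2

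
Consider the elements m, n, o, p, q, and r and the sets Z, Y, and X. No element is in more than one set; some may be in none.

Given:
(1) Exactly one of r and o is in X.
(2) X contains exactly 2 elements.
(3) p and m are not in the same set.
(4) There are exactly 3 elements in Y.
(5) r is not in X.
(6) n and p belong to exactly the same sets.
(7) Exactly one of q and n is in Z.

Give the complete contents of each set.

Z = {q}; Y = {n, p, r}; X = {m, o}

From (5): r ∉ X.
(1) (exactly one): o ∈ X.
Suppose m ∈ Z: no assignment then satisfies all the clues, so m ∉ Z.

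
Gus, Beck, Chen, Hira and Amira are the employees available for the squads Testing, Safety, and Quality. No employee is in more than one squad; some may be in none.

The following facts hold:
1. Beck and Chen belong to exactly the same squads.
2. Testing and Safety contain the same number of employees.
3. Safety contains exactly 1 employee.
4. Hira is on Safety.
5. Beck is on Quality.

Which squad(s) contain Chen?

Chen: Quality

From (4): Hira ∈ Safety.
From (5): Beck ∈ Quality.
(1): Chen matches Beck: Chen ∉ Testing.
(1): Chen matches Beck: Chen ∉ Safety.
(1): Chen matches Beck: Chen ∈ Quality.
(3): Safety already has 1, so the rest are out.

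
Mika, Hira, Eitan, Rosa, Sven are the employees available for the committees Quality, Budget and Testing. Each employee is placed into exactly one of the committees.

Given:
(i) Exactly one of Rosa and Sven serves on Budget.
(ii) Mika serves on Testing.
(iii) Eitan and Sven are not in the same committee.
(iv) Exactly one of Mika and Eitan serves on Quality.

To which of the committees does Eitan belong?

From (ii): Mika ∈ Testing.
(iv) (exactly one): Eitan ∈ Quality.
(iii): Sven ∉ Quality.

Eitan: Quality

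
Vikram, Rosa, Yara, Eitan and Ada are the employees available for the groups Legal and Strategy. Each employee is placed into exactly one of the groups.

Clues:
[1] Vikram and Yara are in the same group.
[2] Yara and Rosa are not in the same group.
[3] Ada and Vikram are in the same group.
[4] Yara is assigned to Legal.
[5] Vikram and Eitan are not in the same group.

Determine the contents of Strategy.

Strategy = {Eitan, Rosa}

From (4): Yara ∈ Legal.
(1): Vikram matches Yara: Vikram ∈ Legal.
(2): Rosa ∉ Legal.
(3): Ada matches Vikram: Ada ∈ Legal.
(5): Eitan ∉ Legal.
Only one group left: Rosa ∈ Strategy.
Only one group left: Eitan ∈ Strategy.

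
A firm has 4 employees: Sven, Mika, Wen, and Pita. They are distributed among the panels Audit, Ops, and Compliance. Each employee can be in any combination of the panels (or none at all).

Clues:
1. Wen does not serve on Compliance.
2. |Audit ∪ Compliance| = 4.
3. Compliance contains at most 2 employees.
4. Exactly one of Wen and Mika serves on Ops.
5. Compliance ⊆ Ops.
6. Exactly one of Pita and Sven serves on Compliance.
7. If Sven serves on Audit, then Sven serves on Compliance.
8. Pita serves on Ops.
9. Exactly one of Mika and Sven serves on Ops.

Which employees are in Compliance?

Compliance = {Sven}

From (1): Wen ∉ Compliance.
From (8): Pita ∈ Ops.
Suppose Sven ∉ Compliance: no assignment then satisfies all the clues, so Sven ∈ Compliance.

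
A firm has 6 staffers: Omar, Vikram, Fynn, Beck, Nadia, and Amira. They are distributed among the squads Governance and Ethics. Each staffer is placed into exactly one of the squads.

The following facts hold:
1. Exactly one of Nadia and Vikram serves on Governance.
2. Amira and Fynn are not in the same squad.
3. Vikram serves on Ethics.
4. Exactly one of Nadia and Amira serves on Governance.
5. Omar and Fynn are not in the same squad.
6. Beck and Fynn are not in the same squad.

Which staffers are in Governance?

Governance = {Fynn, Nadia}

From (3): Vikram ∈ Ethics.
(1) (exactly one): Nadia ∈ Governance.
(4) (exactly one): Amira ∉ Governance.
Only one squad left: Amira ∈ Ethics.
(2): Fynn ∉ Ethics.
Only one squad left: Fynn ∈ Governance.
(5): Omar ∉ Governance.
(6): Beck ∉ Governance.
Only one squad left: Omar ∈ Ethics.
Only one squad left: Beck ∈ Ethics.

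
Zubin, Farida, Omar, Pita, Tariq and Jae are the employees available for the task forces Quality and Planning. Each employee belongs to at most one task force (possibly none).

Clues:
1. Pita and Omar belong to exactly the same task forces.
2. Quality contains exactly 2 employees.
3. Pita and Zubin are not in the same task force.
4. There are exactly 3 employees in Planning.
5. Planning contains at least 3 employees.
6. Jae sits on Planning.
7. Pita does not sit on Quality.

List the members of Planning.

Planning = {Jae, Omar, Pita}

From (6): Jae ∈ Planning.
From (7): Pita ∉ Quality.
(1): Omar matches Pita: Omar ∉ Quality.
Suppose Zubin ∈ Planning: no assignment then satisfies all the clues, so Zubin ∉ Planning.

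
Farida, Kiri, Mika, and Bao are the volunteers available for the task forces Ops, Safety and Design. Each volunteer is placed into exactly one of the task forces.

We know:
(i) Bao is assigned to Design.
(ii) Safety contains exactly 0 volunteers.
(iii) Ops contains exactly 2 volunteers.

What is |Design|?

2

From (i): Bao ∈ Design.
(ii): Safety already has 0, so the rest are out.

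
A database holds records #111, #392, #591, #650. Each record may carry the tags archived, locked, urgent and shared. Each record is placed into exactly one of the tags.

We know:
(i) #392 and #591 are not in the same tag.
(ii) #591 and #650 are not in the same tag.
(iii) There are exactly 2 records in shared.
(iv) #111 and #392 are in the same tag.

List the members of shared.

shared = {#111, #392}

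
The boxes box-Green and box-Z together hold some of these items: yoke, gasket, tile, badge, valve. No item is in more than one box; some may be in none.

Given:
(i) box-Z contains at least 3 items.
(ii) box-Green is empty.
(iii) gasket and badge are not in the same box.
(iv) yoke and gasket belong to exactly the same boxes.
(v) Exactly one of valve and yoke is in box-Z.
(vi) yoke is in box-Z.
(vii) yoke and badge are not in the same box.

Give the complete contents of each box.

box-Green = {}; box-Z = {gasket, tile, yoke}

From (vi): yoke ∈ box-Z.
(ii): box-Green already has 0, so the rest are out.
(iv): gasket matches yoke: gasket ∈ box-Z.
(v) (exactly one): valve ∉ box-Z.
(vii): badge ∉ box-Z.
(i): only 3 candidates remain for box-Z, so all are in.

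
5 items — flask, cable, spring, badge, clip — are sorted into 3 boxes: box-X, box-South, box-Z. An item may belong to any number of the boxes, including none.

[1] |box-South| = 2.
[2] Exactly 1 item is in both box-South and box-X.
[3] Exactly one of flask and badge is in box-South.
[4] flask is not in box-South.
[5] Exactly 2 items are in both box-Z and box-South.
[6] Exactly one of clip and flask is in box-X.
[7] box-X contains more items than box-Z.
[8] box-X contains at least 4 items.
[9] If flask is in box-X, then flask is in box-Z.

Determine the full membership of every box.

box-X = {badge, cable, flask, spring}; box-South = {badge, clip}; box-Z = {badge, clip, flask}

From (4): flask ∉ box-South.
(3) (exactly one): badge ∈ box-South.
Suppose flask ∉ box-X: no assignment then satisfies all the clues, so flask ∈ box-X.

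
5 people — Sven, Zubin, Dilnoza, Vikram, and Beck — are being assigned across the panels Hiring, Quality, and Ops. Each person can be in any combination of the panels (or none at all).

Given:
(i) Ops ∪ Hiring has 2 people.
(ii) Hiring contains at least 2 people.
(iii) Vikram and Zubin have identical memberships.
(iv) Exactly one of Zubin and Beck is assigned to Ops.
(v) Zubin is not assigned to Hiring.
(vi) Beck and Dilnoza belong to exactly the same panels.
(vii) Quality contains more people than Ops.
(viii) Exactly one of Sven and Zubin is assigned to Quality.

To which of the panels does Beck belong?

From (v): Zubin ∉ Hiring.
(iii): Vikram matches Zubin: Vikram ∉ Hiring.
Suppose Beck ∉ Hiring: no assignment then satisfies all the clues, so Beck ∈ Hiring.

Beck: Hiring, Ops, Quality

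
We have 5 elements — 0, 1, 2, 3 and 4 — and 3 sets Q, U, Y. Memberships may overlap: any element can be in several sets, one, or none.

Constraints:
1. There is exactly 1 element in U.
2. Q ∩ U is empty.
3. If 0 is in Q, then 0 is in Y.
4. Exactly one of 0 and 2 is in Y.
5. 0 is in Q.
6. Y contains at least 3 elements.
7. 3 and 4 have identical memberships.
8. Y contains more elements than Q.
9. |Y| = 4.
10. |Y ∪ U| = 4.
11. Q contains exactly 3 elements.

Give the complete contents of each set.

Q = {0, 3, 4}; U = {1}; Y = {0, 1, 3, 4}

From (5): 0 ∈ Q.
(2) (disjoint): 0 ∉ U.
(3): 0 ∈ Y.
(4) (exactly one): 2 ∉ Y.
(9): only 4 candidates remain for Y, so all are in.
Suppose 1 ∈ Q: no assignment then satisfies all the clues, so 1 ∉ Q.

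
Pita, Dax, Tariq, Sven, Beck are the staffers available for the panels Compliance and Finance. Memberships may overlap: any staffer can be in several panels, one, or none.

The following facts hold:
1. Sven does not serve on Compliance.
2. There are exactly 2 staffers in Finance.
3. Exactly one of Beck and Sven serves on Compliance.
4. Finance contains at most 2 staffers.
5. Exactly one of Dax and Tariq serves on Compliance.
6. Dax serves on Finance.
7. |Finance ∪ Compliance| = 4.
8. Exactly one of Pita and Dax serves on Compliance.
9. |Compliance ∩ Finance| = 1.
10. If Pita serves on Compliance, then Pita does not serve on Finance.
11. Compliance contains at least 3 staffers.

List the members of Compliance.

From (1): Sven ∉ Compliance.
From (6): Dax ∈ Finance.
(3) (exactly one): Beck ∈ Compliance.
Suppose Pita ∉ Compliance: no assignment then satisfies all the clues, so Pita ∈ Compliance.

Compliance = {Beck, Pita, Tariq}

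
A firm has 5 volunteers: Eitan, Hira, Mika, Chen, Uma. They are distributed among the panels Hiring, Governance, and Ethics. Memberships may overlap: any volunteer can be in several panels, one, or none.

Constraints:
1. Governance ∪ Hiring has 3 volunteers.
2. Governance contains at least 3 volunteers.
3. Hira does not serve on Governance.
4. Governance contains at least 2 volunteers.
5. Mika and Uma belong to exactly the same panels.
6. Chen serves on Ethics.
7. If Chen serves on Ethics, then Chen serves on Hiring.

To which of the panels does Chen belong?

Chen: Ethics, Governance, Hiring

From (3): Hira ∉ Governance.
From (6): Chen ∈ Ethics.
(7): Chen ∈ Hiring.
Suppose Chen ∉ Governance: no assignment then satisfies all the clues, so Chen ∈ Governance.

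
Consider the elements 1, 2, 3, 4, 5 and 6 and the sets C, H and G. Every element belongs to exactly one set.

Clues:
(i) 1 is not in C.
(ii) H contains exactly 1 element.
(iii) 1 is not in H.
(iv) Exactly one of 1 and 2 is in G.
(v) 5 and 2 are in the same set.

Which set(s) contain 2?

2: C

From (i): 1 ∉ C.
From (iii): 1 ∉ H.
Only one set left: 1 ∈ G.
(iv) (exactly one): 2 ∉ G.
(v): 5 matches 2: 5 ∉ G.
Suppose 2 ∉ C: no assignment then satisfies all the clues, so 2 ∈ C.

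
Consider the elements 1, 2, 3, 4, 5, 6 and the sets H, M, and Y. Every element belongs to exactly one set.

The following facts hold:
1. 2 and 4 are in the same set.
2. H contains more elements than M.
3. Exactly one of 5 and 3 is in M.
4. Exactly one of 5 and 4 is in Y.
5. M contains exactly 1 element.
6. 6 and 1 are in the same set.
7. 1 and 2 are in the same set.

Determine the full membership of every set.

H = {1, 2, 4, 6}; M = {3}; Y = {5}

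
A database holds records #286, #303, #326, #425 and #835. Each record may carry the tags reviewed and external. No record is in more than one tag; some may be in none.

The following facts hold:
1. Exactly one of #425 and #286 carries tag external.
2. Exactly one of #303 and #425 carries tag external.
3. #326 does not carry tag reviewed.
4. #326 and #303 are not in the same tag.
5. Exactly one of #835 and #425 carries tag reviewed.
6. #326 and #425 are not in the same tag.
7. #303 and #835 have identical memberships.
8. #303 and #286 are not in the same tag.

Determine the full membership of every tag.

reviewed = {#303, #835}; external = {#425}

From (3): #326 ∉ reviewed.
Suppose #286 ∈ reviewed: no assignment then satisfies all the clues, so #286 ∉ reviewed.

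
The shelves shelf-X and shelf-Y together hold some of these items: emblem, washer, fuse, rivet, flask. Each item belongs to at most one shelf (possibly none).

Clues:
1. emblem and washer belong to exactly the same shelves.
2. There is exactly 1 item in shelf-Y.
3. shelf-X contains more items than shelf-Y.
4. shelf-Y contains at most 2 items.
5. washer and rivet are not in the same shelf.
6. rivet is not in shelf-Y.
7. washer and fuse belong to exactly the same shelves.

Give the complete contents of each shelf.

shelf-X = {emblem, fuse, washer}; shelf-Y = {flask}

From (6): rivet ∉ shelf-Y.
Suppose emblem ∉ shelf-X: no assignment then satisfies all the clues, so emblem ∈ shelf-X.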